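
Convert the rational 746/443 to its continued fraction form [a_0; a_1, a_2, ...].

Run the Euclidean algorithm on 746 and 443; the successive quotients are the partial quotients a_0, a_1, ... (each step inverts the fractional part left over by the previous one):
  746 = 1*443 + 303, so a_0 = 1.
  443 = 1*303 + 140, so a_1 = 1.
  303 = 2*140 + 23, so a_2 = 2.
  140 = 6*23 + 2, so a_3 = 6.
  23 = 11*2 + 1, so a_4 = 11.
  2 = 2*1 + 0, so a_5 = 2.
The remainder reaches 0 after 6 divisions, so the expansion has 6 partial quotients, read off in order.

[1; 1, 2, 6, 11, 2]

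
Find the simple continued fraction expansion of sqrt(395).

Write x_i = (sqrt(395) + m_i)/d_i with (m_0, d_0) = (0, 1). a_0 = floor(sqrt(395)) = 19, since 19^2 = 361 <= 395 < 400 = 20^2.
Iterate m_{i+1} = d_i*a_i - m_i, d_{i+1} = (395 - m_{i+1}^2)/d_i, a_{i+1} = floor((a_0 + m_{i+1})/d_{i+1}):
  m_1 = 1*19 - 0 = 19, d_1 = (395 - 19^2)/1 = 34/1 = 34, a_1 = floor((19 + 19)/34) = 1.
  m_2 = 34*1 - 19 = 15, d_2 = (395 - 15^2)/34 = 170/34 = 5, a_2 = floor((19 + 15)/5) = 6.
  m_3 = 5*6 - 15 = 15, d_3 = (395 - 15^2)/5 = 170/5 = 34, a_3 = floor((19 + 15)/34) = 1.
  m_4 = 34*1 - 15 = 19, d_4 = (395 - 19^2)/34 = 34/34 = 1, a_4 = floor((19 + 19)/1) = 38.
  m_5 = 1*38 - 19 = 19, d_5 = (395 - 19^2)/1 = 34/1 = 34: (m_5, d_5) = (m_1, d_1) = (19, 34), so from here the quotients repeat a_1, ..., a_4; the period length is 4.
Hence the expansion of sqrt(395) is a_0 = 19 followed by the repeating block 1, 6, 1, 38 (period 4).

[19; (1, 6, 1, 38)]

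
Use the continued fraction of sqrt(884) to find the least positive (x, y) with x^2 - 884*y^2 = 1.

(x, y) = (1665, 56)

First expand sqrt(884) as a continued fraction. With x_i = (sqrt(884) + m_i)/d_i and (m_0, d_0) = (0, 1): a_0 = floor(sqrt(884)) = 29, since 29^2 = 841 <= 884 < 900 = 30^2.
Iterate m_{i+1} = d_i*a_i - m_i, d_{i+1} = (884 - m_{i+1}^2)/d_i, a_{i+1} = floor((a_0 + m_{i+1})/d_{i+1}):
  m_1 = 1*29 - 0 = 29, d_1 = (884 - 29^2)/1 = 43/1 = 43, a_1 = floor((29 + 29)/43) = 1.
  m_2 = 43*1 - 29 = 14, d_2 = (884 - 14^2)/43 = 688/43 = 16, a_2 = floor((29 + 14)/16) = 2.
  m_3 = 16*2 - 14 = 18, d_3 = (884 - 18^2)/16 = 560/16 = 35, a_3 = floor((29 + 18)/35) = 1.
  m_4 = 35*1 - 18 = 17, d_4 = (884 - 17^2)/35 = 595/35 = 17, a_4 = floor((29 + 17)/17) = 2.
  m_5 = 17*2 - 17 = 17, d_5 = (884 - 17^2)/17 = 595/17 = 35, a_5 = floor((29 + 17)/35) = 1.
  m_6 = 35*1 - 17 = 18, d_6 = (884 - 18^2)/35 = 560/35 = 16, a_6 = floor((29 + 18)/16) = 2.
  m_7 = 16*2 - 18 = 14, d_7 = (884 - 14^2)/16 = 688/16 = 43, a_7 = floor((29 + 14)/43) = 1.
  m_8 = 43*1 - 14 = 29, d_8 = (884 - 29^2)/43 = 43/43 = 1, a_8 = floor((29 + 29)/1) = 58.
  m_9 = 1*58 - 29 = 29, d_9 = (884 - 29^2)/1 = 43/1 = 43: (m_9, d_9) = (m_1, d_1) = (29, 43), so from here the quotients repeat a_1, ..., a_8; the period length is 8.
So sqrt(884) = [29; (1, 2, 1, 2, 1, 2, 1, 58)] with period length k = 8.
k is even, so the fundamental solution of x^2 - 884y^2 = 1 is (p_{k-1}, q_{k-1}) = (p_7, q_7); compute convergents through index 7.
Convergents (p_i = a_i*p_{i-1} + p_{i-2}, q_i = a_i*q_{i-1} + q_{i-2} with p_{-2}=0, p_{-1}=1, q_{-2}=1, q_{-1}=0):
  i=0: a_0=29, p_0 = 29*1 + 0 = 29, q_0 = 29*0 + 1 = 1.
  i=1: a_1=1, p_1 = 1*29 + 1 = 30, q_1 = 1*1 + 0 = 1.
  i=2: a_2=2, p_2 = 2*30 + 29 = 89, q_2 = 2*1 + 1 = 3.
  i=3: a_3=1, p_3 = 1*89 + 30 = 119, q_3 = 1*3 + 1 = 4.
  i=4: a_4=2, p_4 = 2*119 + 89 = 327, q_4 = 2*4 + 3 = 11.
  i=5: a_5=1, p_5 = 1*327 + 119 = 446, q_5 = 1*11 + 4 = 15.
  i=6: a_6=2, p_6 = 2*446 + 327 = 1219, q_6 = 2*15 + 11 = 41.
  i=7: a_7=1, p_7 = 1*1219 + 446 = 1665, q_7 = 1*41 + 15 = 56.
Check: 1665^2 - 884*56^2 = 2772225 - 2772224 = 1, so (x, y) = (1665, 56) solves the equation, and by the theorem it is the least positive solution.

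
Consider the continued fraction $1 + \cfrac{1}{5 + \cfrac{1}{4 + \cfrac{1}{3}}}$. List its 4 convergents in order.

Using the convergent recurrence p_i = a_i*p_{i-1} + p_{i-2}, q_i = a_i*q_{i-1} + q_{i-2} with p_{-2}=0, p_{-1}=1, q_{-2}=1, q_{-1}=0:
  i=0: a_0=1, p_0 = 1*1 + 0 = 1, q_0 = 1*0 + 1 = 1.
  i=1: a_1=5, p_1 = 5*1 + 1 = 6, q_1 = 5*1 + 0 = 5.
  i=2: a_2=4, p_2 = 4*6 + 1 = 25, q_2 = 4*5 + 1 = 21.
  i=3: a_3=3, p_3 = 3*25 + 6 = 81, q_3 = 3*21 + 5 = 68.

1/1, 6/5, 25/21, 81/68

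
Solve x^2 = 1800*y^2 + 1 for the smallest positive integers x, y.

(x, y) = (19601, 462)

First expand sqrt(1800) as a continued fraction. With x_i = (sqrt(1800) + m_i)/d_i and (m_0, d_0) = (0, 1): a_0 = floor(sqrt(1800)) = 42, since 42^2 = 1764 <= 1800 < 1849 = 43^2.
Iterate m_{i+1} = d_i*a_i - m_i, d_{i+1} = (1800 - m_{i+1}^2)/d_i, a_{i+1} = floor((a_0 + m_{i+1})/d_{i+1}):
  m_1 = 1*42 - 0 = 42, d_1 = (1800 - 42^2)/1 = 36/1 = 36, a_1 = floor((42 + 42)/36) = 2.
  m_2 = 36*2 - 42 = 30, d_2 = (1800 - 30^2)/36 = 900/36 = 25, a_2 = floor((42 + 30)/25) = 2.
  m_3 = 25*2 - 30 = 20, d_3 = (1800 - 20^2)/25 = 1400/25 = 56, a_3 = floor((42 + 20)/56) = 1.
  m_4 = 56*1 - 20 = 36, d_4 = (1800 - 36^2)/56 = 504/56 = 9, a_4 = floor((42 + 36)/9) = 8.
  m_5 = 9*8 - 36 = 36, d_5 = (1800 - 36^2)/9 = 504/9 = 56, a_5 = floor((42 + 36)/56) = 1.
  m_6 = 56*1 - 36 = 20, d_6 = (1800 - 20^2)/56 = 1400/56 = 25, a_6 = floor((42 + 20)/25) = 2.
  m_7 = 25*2 - 20 = 30, d_7 = (1800 - 30^2)/25 = 900/25 = 36, a_7 = floor((42 + 30)/36) = 2.
  m_8 = 36*2 - 30 = 42, d_8 = (1800 - 42^2)/36 = 36/36 = 1, a_8 = floor((42 + 42)/1) = 84.
  m_9 = 1*84 - 42 = 42, d_9 = (1800 - 42^2)/1 = 36/1 = 36: (m_9, d_9) = (m_1, d_1) = (42, 36), so from here the quotients repeat a_1, ..., a_8; the period length is 8.
So sqrt(1800) = [42; (2, 2, 1, 8, 1, 2, 2, 84)] with period length k = 8.
k is even, so the fundamental solution of x^2 - 1800y^2 = 1 is (p_{k-1}, q_{k-1}) = (p_7, q_7); compute convergents through index 7.
Convergents (p_i = a_i*p_{i-1} + p_{i-2}, q_i = a_i*q_{i-1} + q_{i-2} with p_{-2}=0, p_{-1}=1, q_{-2}=1, q_{-1}=0):
  i=0: a_0=42, p_0 = 42*1 + 0 = 42, q_0 = 42*0 + 1 = 1.
  i=1: a_1=2, p_1 = 2*42 + 1 = 85, q_1 = 2*1 + 0 = 2.
  i=2: a_2=2, p_2 = 2*85 + 42 = 212, q_2 = 2*2 + 1 = 5.
  i=3: a_3=1, p_3 = 1*212 + 85 = 297, q_3 = 1*5 + 2 = 7.
  i=4: a_4=8, p_4 = 8*297 + 212 = 2588, q_4 = 8*7 + 5 = 61.
  i=5: a_5=1, p_5 = 1*2588 + 297 = 2885, q_5 = 1*61 + 7 = 68.
  i=6: a_6=2, p_6 = 2*2885 + 2588 = 8358, q_6 = 2*68 + 61 = 197.
  i=7: a_7=2, p_7 = 2*8358 + 2885 = 19601, q_7 = 2*197 + 68 = 462.
Check: 19601^2 - 1800*462^2 = 384199201 - 384199200 = 1, so (x, y) = (19601, 462) solves the equation, and by the theorem it is the least positive solution.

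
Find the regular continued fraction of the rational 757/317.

Run the Euclidean algorithm on 757 and 317; the successive quotients are the partial quotients a_0, a_1, ... (each step inverts the fractional part left over by the previous one):
  757 = 2*317 + 123, so a_0 = 2.
  317 = 2*123 + 71, so a_1 = 2.
  123 = 1*71 + 52, so a_2 = 1.
  71 = 1*52 + 19, so a_3 = 1.
  52 = 2*19 + 14, so a_4 = 2.
  19 = 1*14 + 5, so a_5 = 1.
  14 = 2*5 + 4, so a_6 = 2.
  5 = 1*4 + 1, so a_7 = 1.
  4 = 4*1 + 0, so a_8 = 4.
The remainder reaches 0 after 9 divisions, so the expansion has 9 partial quotients, read off in order.

[2; 2, 1, 1, 2, 1, 2, 1, 4]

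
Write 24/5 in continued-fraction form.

Run the Euclidean algorithm on 24 and 5; the successive quotients are the partial quotients a_0, a_1, ... (each step inverts the fractional part left over by the previous one):
  24 = 4*5 + 4, so a_0 = 4.
  5 = 1*4 + 1, so a_1 = 1.
  4 = 4*1 + 0, so a_2 = 4.
The remainder reaches 0 after 3 divisions, so the expansion has 3 partial quotients, read off in order.

[4; 1, 4]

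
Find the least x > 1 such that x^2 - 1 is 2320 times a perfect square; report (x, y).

(x, y) = (289, 6)

First expand sqrt(2320) as a continued fraction. With x_i = (sqrt(2320) + m_i)/d_i and (m_0, d_0) = (0, 1): a_0 = floor(sqrt(2320)) = 48, since 48^2 = 2304 <= 2320 < 2401 = 49^2.
Iterate m_{i+1} = d_i*a_i - m_i, d_{i+1} = (2320 - m_{i+1}^2)/d_i, a_{i+1} = floor((a_0 + m_{i+1})/d_{i+1}):
  m_1 = 1*48 - 0 = 48, d_1 = (2320 - 48^2)/1 = 16/1 = 16, a_1 = floor((48 + 48)/16) = 6.
  m_2 = 16*6 - 48 = 48, d_2 = (2320 - 48^2)/16 = 16/16 = 1, a_2 = floor((48 + 48)/1) = 96.
  m_3 = 1*96 - 48 = 48, d_3 = (2320 - 48^2)/1 = 16/1 = 16: (m_3, d_3) = (m_1, d_1) = (48, 16), so from here the quotients repeat a_1, a_2; the period length is 2.
So sqrt(2320) = [48; (6, 96)] with period length k = 2.
k is even, so the fundamental solution of x^2 - 2320y^2 = 1 is (p_{k-1}, q_{k-1}) = (p_1, q_1); compute convergents through index 1.
Convergents (p_i = a_i*p_{i-1} + p_{i-2}, q_i = a_i*q_{i-1} + q_{i-2} with p_{-2}=0, p_{-1}=1, q_{-2}=1, q_{-1}=0):
  i=0: a_0=48, p_0 = 48*1 + 0 = 48, q_0 = 48*0 + 1 = 1.
  i=1: a_1=6, p_1 = 6*48 + 1 = 289, q_1 = 6*1 + 0 = 6.
Check: 289^2 - 2320*6^2 = 83521 - 83520 = 1, so (x, y) = (289, 6) solves the equation, and by the theorem it is the least positive solution.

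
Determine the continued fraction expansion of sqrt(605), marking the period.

[24; (1, 1, 2, 11, 1, 8, 1, 11, 2, 1, 1, 48)]

Write x_i = (sqrt(605) + m_i)/d_i with (m_0, d_0) = (0, 1). a_0 = floor(sqrt(605)) = 24, since 24^2 = 576 <= 605 < 625 = 25^2.
Iterate m_{i+1} = d_i*a_i - m_i, d_{i+1} = (605 - m_{i+1}^2)/d_i, a_{i+1} = floor((a_0 + m_{i+1})/d_{i+1}):
  m_1 = 1*24 - 0 = 24, d_1 = (605 - 24^2)/1 = 29/1 = 29, a_1 = floor((24 + 24)/29) = 1.
  m_2 = 29*1 - 24 = 5, d_2 = (605 - 5^2)/29 = 580/29 = 20, a_2 = floor((24 + 5)/20) = 1.
  m_3 = 20*1 - 5 = 15, d_3 = (605 - 15^2)/20 = 380/20 = 19, a_3 = floor((24 + 15)/19) = 2.
  m_4 = 19*2 - 15 = 23, d_4 = (605 - 23^2)/19 = 76/19 = 4, a_4 = floor((24 + 23)/4) = 11.
  m_5 = 4*11 - 23 = 21, d_5 = (605 - 21^2)/4 = 164/4 = 41, a_5 = floor((24 + 21)/41) = 1.
  m_6 = 41*1 - 21 = 20, d_6 = (605 - 20^2)/41 = 205/41 = 5, a_6 = floor((24 + 20)/5) = 8.
  m_7 = 5*8 - 20 = 20, d_7 = (605 - 20^2)/5 = 205/5 = 41, a_7 = floor((24 + 20)/41) = 1.
  m_8 = 41*1 - 20 = 21, d_8 = (605 - 21^2)/41 = 164/41 = 4, a_8 = floor((24 + 21)/4) = 11.
  m_9 = 4*11 - 21 = 23, d_9 = (605 - 23^2)/4 = 76/4 = 19, a_9 = floor((24 + 23)/19) = 2.
  m_10 = 19*2 - 23 = 15, d_10 = (605 - 15^2)/19 = 380/19 = 20, a_10 = floor((24 + 15)/20) = 1.
  m_11 = 20*1 - 15 = 5, d_11 = (605 - 5^2)/20 = 580/20 = 29, a_11 = floor((24 + 5)/29) = 1.
  m_12 = 29*1 - 5 = 24, d_12 = (605 - 24^2)/29 = 29/29 = 1, a_12 = floor((24 + 24)/1) = 48.
  m_13 = 1*48 - 24 = 24, d_13 = (605 - 24^2)/1 = 29/1 = 29: (m_13, d_13) = (m_1, d_1) = (24, 29), so from here the quotients repeat a_1, ..., a_12; the period length is 12.
Hence the expansion of sqrt(605) is a_0 = 24 followed by the repeating block 1, 1, 2, 11, 1, 8, 1, 11, 2, 1, 1, 48 (period 12).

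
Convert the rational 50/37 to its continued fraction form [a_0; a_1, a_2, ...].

[1; 2, 1, 5, 2]

Run the Euclidean algorithm on 50 and 37; the successive quotients are the partial quotients a_0, a_1, ... (each step inverts the fractional part left over by the previous one):
  50 = 1*37 + 13, so a_0 = 1.
  37 = 2*13 + 11, so a_1 = 2.
  13 = 1*11 + 2, so a_2 = 1.
  11 = 5*2 + 1, so a_3 = 5.
  2 = 2*1 + 0, so a_4 = 2.
The remainder reaches 0 after 5 divisions, so the expansion has 5 partial quotients, read off in order.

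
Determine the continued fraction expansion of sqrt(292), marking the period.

Write x_i = (sqrt(292) + m_i)/d_i with (m_0, d_0) = (0, 1). a_0 = floor(sqrt(292)) = 17, since 17^2 = 289 <= 292 < 324 = 18^2.
Iterate m_{i+1} = d_i*a_i - m_i, d_{i+1} = (292 - m_{i+1}^2)/d_i, a_{i+1} = floor((a_0 + m_{i+1})/d_{i+1}):
  m_1 = 1*17 - 0 = 17, d_1 = (292 - 17^2)/1 = 3/1 = 3, a_1 = floor((17 + 17)/3) = 11.
  m_2 = 3*11 - 17 = 16, d_2 = (292 - 16^2)/3 = 36/3 = 12, a_2 = floor((17 + 16)/12) = 2.
  m_3 = 12*2 - 16 = 8, d_3 = (292 - 8^2)/12 = 228/12 = 19, a_3 = floor((17 + 8)/19) = 1.
  m_4 = 19*1 - 8 = 11, d_4 = (292 - 11^2)/19 = 171/19 = 9, a_4 = floor((17 + 11)/9) = 3.
  m_5 = 9*3 - 11 = 16, d_5 = (292 - 16^2)/9 = 36/9 = 4, a_5 = floor((17 + 16)/4) = 8.
  m_6 = 4*8 - 16 = 16, d_6 = (292 - 16^2)/4 = 36/4 = 9, a_6 = floor((17 + 16)/9) = 3.
  m_7 = 9*3 - 16 = 11, d_7 = (292 - 11^2)/9 = 171/9 = 19, a_7 = floor((17 + 11)/19) = 1.
  m_8 = 19*1 - 11 = 8, d_8 = (292 - 8^2)/19 = 228/19 = 12, a_8 = floor((17 + 8)/12) = 2.
  m_9 = 12*2 - 8 = 16, d_9 = (292 - 16^2)/12 = 36/12 = 3, a_9 = floor((17 + 16)/3) = 11.
  m_10 = 3*11 - 16 = 17, d_10 = (292 - 17^2)/3 = 3/3 = 1, a_10 = floor((17 + 17)/1) = 34.
  m_11 = 1*34 - 17 = 17, d_11 = (292 - 17^2)/1 = 3/1 = 3: (m_11, d_11) = (m_1, d_1) = (17, 3), so from here the quotients repeat a_1, ..., a_10; the period length is 10.
Hence the expansion of sqrt(292) is a_0 = 17 followed by the repeating block 11, 2, 1, 3, 8, 3, 1, 2, 11, 34 (period 10).

[17; (11, 2, 1, 3, 8, 3, 1, 2, 11, 34)]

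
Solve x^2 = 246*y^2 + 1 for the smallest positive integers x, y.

(x, y) = (88805, 5662)

First expand sqrt(246) as a continued fraction. With x_i = (sqrt(246) + m_i)/d_i and (m_0, d_0) = (0, 1): a_0 = floor(sqrt(246)) = 15, since 15^2 = 225 <= 246 < 256 = 16^2.
Iterate m_{i+1} = d_i*a_i - m_i, d_{i+1} = (246 - m_{i+1}^2)/d_i, a_{i+1} = floor((a_0 + m_{i+1})/d_{i+1}):
  m_1 = 1*15 - 0 = 15, d_1 = (246 - 15^2)/1 = 21/1 = 21, a_1 = floor((15 + 15)/21) = 1.
  m_2 = 21*1 - 15 = 6, d_2 = (246 - 6^2)/21 = 210/21 = 10, a_2 = floor((15 + 6)/10) = 2.
  m_3 = 10*2 - 6 = 14, d_3 = (246 - 14^2)/10 = 50/10 = 5, a_3 = floor((15 + 14)/5) = 5.
  m_4 = 5*5 - 14 = 11, d_4 = (246 - 11^2)/5 = 125/5 = 25, a_4 = floor((15 + 11)/25) = 1.
  m_5 = 25*1 - 11 = 14, d_5 = (246 - 14^2)/25 = 50/25 = 2, a_5 = floor((15 + 14)/2) = 14.
  m_6 = 2*14 - 14 = 14, d_6 = (246 - 14^2)/2 = 50/2 = 25, a_6 = floor((15 + 14)/25) = 1.
  m_7 = 25*1 - 14 = 11, d_7 = (246 - 11^2)/25 = 125/25 = 5, a_7 = floor((15 + 11)/5) = 5.
  m_8 = 5*5 - 11 = 14, d_8 = (246 - 14^2)/5 = 50/5 = 10, a_8 = floor((15 + 14)/10) = 2.
  m_9 = 10*2 - 14 = 6, d_9 = (246 - 6^2)/10 = 210/10 = 21, a_9 = floor((15 + 6)/21) = 1.
  m_10 = 21*1 - 6 = 15, d_10 = (246 - 15^2)/21 = 21/21 = 1, a_10 = floor((15 + 15)/1) = 30.
  m_11 = 1*30 - 15 = 15, d_11 = (246 - 15^2)/1 = 21/1 = 21: (m_11, d_11) = (m_1, d_1) = (15, 21), so from here the quotients repeat a_1, ..., a_10; the period length is 10.
So sqrt(246) = [15; (1, 2, 5, 1, 14, 1, 5, 2, 1, 30)] with period length k = 10.
k is even, so the fundamental solution of x^2 - 246y^2 = 1 is (p_{k-1}, q_{k-1}) = (p_9, q_9); compute convergents through index 9.
Convergents (p_i = a_i*p_{i-1} + p_{i-2}, q_i = a_i*q_{i-1} + q_{i-2} with p_{-2}=0, p_{-1}=1, q_{-2}=1, q_{-1}=0):
  i=0: a_0=15, p_0 = 15*1 + 0 = 15, q_0 = 15*0 + 1 = 1.
  i=1: a_1=1, p_1 = 1*15 + 1 = 16, q_1 = 1*1 + 0 = 1.
  i=2: a_2=2, p_2 = 2*16 + 15 = 47, q_2 = 2*1 + 1 = 3.
  i=3: a_3=5, p_3 = 5*47 + 16 = 251, q_3 = 5*3 + 1 = 16.
  i=4: a_4=1, p_4 = 1*251 + 47 = 298, q_4 = 1*16 + 3 = 19.
  i=5: a_5=14, p_5 = 14*298 + 251 = 4423, q_5 = 14*19 + 16 = 282.
  i=6: a_6=1, p_6 = 1*4423 + 298 = 4721, q_6 = 1*282 + 19 = 301.
  i=7: a_7=5, p_7 = 5*4721 + 4423 = 28028, q_7 = 5*301 + 282 = 1787.
  i=8: a_8=2, p_8 = 2*28028 + 4721 = 60777, q_8 = 2*1787 + 301 = 3875.
  i=9: a_9=1, p_9 = 1*60777 + 28028 = 88805, q_9 = 1*3875 + 1787 = 5662.
Check: 88805^2 - 246*5662^2 = 7886328025 - 7886328024 = 1, so (x, y) = (88805, 5662) solves the equation, and by the theorem it is the least positive solution.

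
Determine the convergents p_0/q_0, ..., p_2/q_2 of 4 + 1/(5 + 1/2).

Using the convergent recurrence p_i = a_i*p_{i-1} + p_{i-2}, q_i = a_i*q_{i-1} + q_{i-2} with p_{-2}=0, p_{-1}=1, q_{-2}=1, q_{-1}=0:
  i=0: a_0=4, p_0 = 4*1 + 0 = 4, q_0 = 4*0 + 1 = 1.
  i=1: a_1=5, p_1 = 5*4 + 1 = 21, q_1 = 5*1 + 0 = 5.
  i=2: a_2=2, p_2 = 2*21 + 4 = 46, q_2 = 2*5 + 1 = 11.

4/1, 21/5, 46/11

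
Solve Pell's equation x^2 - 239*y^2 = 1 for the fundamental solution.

(x, y) = (6195120, 400729)

First expand sqrt(239) as a continued fraction. With x_i = (sqrt(239) + m_i)/d_i and (m_0, d_0) = (0, 1): a_0 = floor(sqrt(239)) = 15, since 15^2 = 225 <= 239 < 256 = 16^2.
Iterate m_{i+1} = d_i*a_i - m_i, d_{i+1} = (239 - m_{i+1}^2)/d_i, a_{i+1} = floor((a_0 + m_{i+1})/d_{i+1}):
  m_1 = 1*15 - 0 = 15, d_1 = (239 - 15^2)/1 = 14/1 = 14, a_1 = floor((15 + 15)/14) = 2.
  m_2 = 14*2 - 15 = 13, d_2 = (239 - 13^2)/14 = 70/14 = 5, a_2 = floor((15 + 13)/5) = 5.
  m_3 = 5*5 - 13 = 12, d_3 = (239 - 12^2)/5 = 95/5 = 19, a_3 = floor((15 + 12)/19) = 1.
  m_4 = 19*1 - 12 = 7, d_4 = (239 - 7^2)/19 = 190/19 = 10, a_4 = floor((15 + 7)/10) = 2.
  m_5 = 10*2 - 7 = 13, d_5 = (239 - 13^2)/10 = 70/10 = 7, a_5 = floor((15 + 13)/7) = 4.
  m_6 = 7*4 - 13 = 15, d_6 = (239 - 15^2)/7 = 14/7 = 2, a_6 = floor((15 + 15)/2) = 15.
  m_7 = 2*15 - 15 = 15, d_7 = (239 - 15^2)/2 = 14/2 = 7, a_7 = floor((15 + 15)/7) = 4.
  m_8 = 7*4 - 15 = 13, d_8 = (239 - 13^2)/7 = 70/7 = 10, a_8 = floor((15 + 13)/10) = 2.
  m_9 = 10*2 - 13 = 7, d_9 = (239 - 7^2)/10 = 190/10 = 19, a_9 = floor((15 + 7)/19) = 1.
  m_10 = 19*1 - 7 = 12, d_10 = (239 - 12^2)/19 = 95/19 = 5, a_10 = floor((15 + 12)/5) = 5.
  m_11 = 5*5 - 12 = 13, d_11 = (239 - 13^2)/5 = 70/5 = 14, a_11 = floor((15 + 13)/14) = 2.
  m_12 = 14*2 - 13 = 15, d_12 = (239 - 15^2)/14 = 14/14 = 1, a_12 = floor((15 + 15)/1) = 30.
  m_13 = 1*30 - 15 = 15, d_13 = (239 - 15^2)/1 = 14/1 = 14: (m_13, d_13) = (m_1, d_1) = (15, 14), so from here the quotients repeat a_1, ..., a_12; the period length is 12.
So sqrt(239) = [15; (2, 5, 1, 2, 4, 15, 4, 2, 1, 5, 2, 30)] with period length k = 12.
k is even, so the fundamental solution of x^2 - 239y^2 = 1 is (p_{k-1}, q_{k-1}) = (p_11, q_11); compute convergents through index 11.
Convergents (p_i = a_i*p_{i-1} + p_{i-2}, q_i = a_i*q_{i-1} + q_{i-2} with p_{-2}=0, p_{-1}=1, q_{-2}=1, q_{-1}=0):
  i=0: a_0=15, p_0 = 15*1 + 0 = 15, q_0 = 15*0 + 1 = 1.
  i=1: a_1=2, p_1 = 2*15 + 1 = 31, q_1 = 2*1 + 0 = 2.
  i=2: a_2=5, p_2 = 5*31 + 15 = 170, q_2 = 5*2 + 1 = 11.
  i=3: a_3=1, p_3 = 1*170 + 31 = 201, q_3 = 1*11 + 2 = 13.
  i=4: a_4=2, p_4 = 2*201 + 170 = 572, q_4 = 2*13 + 11 = 37.
  i=5: a_5=4, p_5 = 4*572 + 201 = 2489, q_5 = 4*37 + 13 = 161.
  i=6: a_6=15, p_6 = 15*2489 + 572 = 37907, q_6 = 15*161 + 37 = 2452.
  i=7: a_7=4, p_7 = 4*37907 + 2489 = 154117, q_7 = 4*2452 + 161 = 9969.
  i=8: a_8=2, p_8 = 2*154117 + 37907 = 346141, q_8 = 2*9969 + 2452 = 22390.
  i=9: a_9=1, p_9 = 1*346141 + 154117 = 500258, q_9 = 1*22390 + 9969 = 32359.
  i=10: a_10=5, p_10 = 5*500258 + 346141 = 2847431, q_10 = 5*32359 + 22390 = 184185.
  i=11: a_11=2, p_11 = 2*2847431 + 500258 = 6195120, q_11 = 2*184185 + 32359 = 400729.
Check: 6195120^2 - 239*400729^2 = 38379511814400 - 38379511814399 = 1, so (x, y) = (6195120, 400729) solves the equation, and by the theorem it is the least positive solution.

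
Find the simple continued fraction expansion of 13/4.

Run the Euclidean algorithm on 13 and 4; the successive quotients are the partial quotients a_0, a_1, ... (each step inverts the fractional part left over by the previous one):
  13 = 3*4 + 1, so a_0 = 3.
  4 = 4*1 + 0, so a_1 = 4.
The remainder reaches 0 after 2 divisions, so the expansion has 2 partial quotients, read off in order.

[3; 4]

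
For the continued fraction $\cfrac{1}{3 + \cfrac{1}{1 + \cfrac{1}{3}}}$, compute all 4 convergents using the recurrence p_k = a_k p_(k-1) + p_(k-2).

Using the convergent recurrence p_i = a_i*p_{i-1} + p_{i-2}, q_i = a_i*q_{i-1} + q_{i-2} with p_{-2}=0, p_{-1}=1, q_{-2}=1, q_{-1}=0:
  i=0: a_0=0, p_0 = 0*1 + 0 = 0, q_0 = 0*0 + 1 = 1.
  i=1: a_1=3, p_1 = 3*0 + 1 = 1, q_1 = 3*1 + 0 = 3.
  i=2: a_2=1, p_2 = 1*1 + 0 = 1, q_2 = 1*3 + 1 = 4.
  i=3: a_3=3, p_3 = 3*1 + 1 = 4, q_3 = 3*4 + 3 = 15.

0/1, 1/3, 1/4, 4/15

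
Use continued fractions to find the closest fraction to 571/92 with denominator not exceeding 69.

Expand x = 571/92 as a continued fraction with the Euclidean algorithm:
  571 = 6*92 + 19, so a_0 = 6.
  92 = 4*19 + 16, so a_1 = 4.
  19 = 1*16 + 3, so a_2 = 1.
  16 = 5*3 + 1, so a_3 = 5.
  3 = 3*1 + 0, so a_4 = 3.
so x = [6; 4, 1, 5, 3].
Convergents (p_i = a_i*p_{i-1} + p_{i-2}, q_i = a_i*q_{i-1} + q_{i-2} with p_{-2}=0, p_{-1}=1, q_{-2}=1, q_{-1}=0), until the denominator exceeds 69:
  i=0: a_0=6, p_0 = 6*1 + 0 = 6, q_0 = 6*0 + 1 = 1.
  i=1: a_1=4, p_1 = 4*6 + 1 = 25, q_1 = 4*1 + 0 = 4.
  i=2: a_2=1, p_2 = 1*25 + 6 = 31, q_2 = 1*4 + 1 = 5.
  i=3: a_3=5, p_3 = 5*31 + 25 = 180, q_3 = 5*5 + 4 = 29.
  i=4: a_4=3, p_4 = 3*180 + 31 = 571, q_4 = 3*29 + 5 = 92.
q_4 = 92 > 69, so the last convergent with denominator <= 69 is p_3/q_3 = 180/29.
The closest fraction with denominator <= 69 is either p_3/q_3 or the intermediate fraction (k*p_3 + p_2)/(k*q_3 + q_2) with the largest k >= 1 whose denominator stays <= 69; these approach x as k grows, and every other convergent or intermediate fraction in range is farther away.
Largest k: floor((69 - q_2)/q_3) = floor((69 - 5)/29) = 2.
That gives (2*180 + 31)/(2*29 + 5) = 391/63.
Compare the errors: |x - 180/29| = |571*29 - 180*92|/(92*29) = 1/2668, and |x - 391/63| = |571*63 - 391*92|/(92*63) = 1/5796.
Cross-multiplying, 1*2668 = 2668 < 5796 = 1*5796, so 1/5796 is smaller: the intermediate fraction 391/63 is closer to x than 180/29.

391/63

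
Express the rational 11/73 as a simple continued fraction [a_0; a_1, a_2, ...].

[0; 6, 1, 1, 1, 3]

Run the Euclidean algorithm on 11 and 73; the successive quotients are the partial quotients a_0, a_1, ... (each step inverts the fractional part left over by the previous one):
  11 = 0*73 + 11, so a_0 = 0.
  73 = 6*11 + 7, so a_1 = 6.
  11 = 1*7 + 4, so a_2 = 1.
  7 = 1*4 + 3, so a_3 = 1.
  4 = 1*3 + 1, so a_4 = 1.
  3 = 3*1 + 0, so a_5 = 3.
The remainder reaches 0 after 6 divisions, so the expansion has 6 partial quotients, read off in order.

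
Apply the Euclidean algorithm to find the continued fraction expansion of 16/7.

Run the Euclidean algorithm on 16 and 7; the successive quotients are the partial quotients a_0, a_1, ... (each step inverts the fractional part left over by the previous one):
  16 = 2*7 + 2, so a_0 = 2.
  7 = 3*2 + 1, so a_1 = 3.
  2 = 2*1 + 0, so a_2 = 2.
The remainder reaches 0 after 3 divisions, so the expansion has 3 partial quotients, read off in order.

[2; 3, 2]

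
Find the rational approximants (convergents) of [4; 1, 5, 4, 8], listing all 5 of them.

4/1, 5/1, 29/6, 121/25, 997/206

Using the convergent recurrence p_i = a_i*p_{i-1} + p_{i-2}, q_i = a_i*q_{i-1} + q_{i-2} with p_{-2}=0, p_{-1}=1, q_{-2}=1, q_{-1}=0:
  i=0: a_0=4, p_0 = 4*1 + 0 = 4, q_0 = 4*0 + 1 = 1.
  i=1: a_1=1, p_1 = 1*4 + 1 = 5, q_1 = 1*1 + 0 = 1.
  i=2: a_2=5, p_2 = 5*5 + 4 = 29, q_2 = 5*1 + 1 = 6.
  i=3: a_3=4, p_3 = 4*29 + 5 = 121, q_3 = 4*6 + 1 = 25.
  i=4: a_4=8, p_4 = 8*121 + 29 = 997, q_4 = 8*25 + 6 = 206.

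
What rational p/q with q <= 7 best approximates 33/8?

Expand x = 33/8 as a continued fraction with the Euclidean algorithm:
  33 = 4*8 + 1, so a_0 = 4.
  8 = 8*1 + 0, so a_1 = 8.
so x = [4; 8].
Convergents (p_i = a_i*p_{i-1} + p_{i-2}, q_i = a_i*q_{i-1} + q_{i-2} with p_{-2}=0, p_{-1}=1, q_{-2}=1, q_{-1}=0), until the denominator exceeds 7:
  i=0: a_0=4, p_0 = 4*1 + 0 = 4, q_0 = 4*0 + 1 = 1.
  i=1: a_1=8, p_1 = 8*4 + 1 = 33, q_1 = 8*1 + 0 = 8.
q_1 = 8 > 7, so the last convergent with denominator <= 7 is p_0/q_0 = 4/1.
The closest fraction with denominator <= 7 is either p_0/q_0 or the intermediate fraction (k*p_0 + p_{-1})/(k*q_0 + q_{-1}) with the largest k >= 1 whose denominator stays <= 7; these approach x as k grows, and every other convergent or intermediate fraction in range is farther away.
Largest k: floor((7 - q_{-1})/q_0) = floor((7 - 0)/1) = 7 (using the seeds p_{-1} = 1, q_{-1} = 0).
That gives (7*4 + 1)/(7*1 + 0) = 29/7.
Compare the errors: |x - 4/1| = |33*1 - 4*8|/(8*1) = 1/8, and |x - 29/7| = |33*7 - 29*8|/(8*7) = 1/56.
Cross-multiplying, 1*8 = 8 < 56 = 1*56, so 1/56 is smaller: the intermediate fraction 29/7 is closer to x than 4/1.

29/7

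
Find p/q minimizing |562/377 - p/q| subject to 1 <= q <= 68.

Expand x = 562/377 as a continued fraction with the Euclidean algorithm:
  562 = 1*377 + 185, so a_0 = 1.
  377 = 2*185 + 7, so a_1 = 2.
  185 = 26*7 + 3, so a_2 = 26.
  7 = 2*3 + 1, so a_3 = 2.
  3 = 3*1 + 0, so a_4 = 3.
so x = [1; 2, 26, 2, 3].
Convergents (p_i = a_i*p_{i-1} + p_{i-2}, q_i = a_i*q_{i-1} + q_{i-2} with p_{-2}=0, p_{-1}=1, q_{-2}=1, q_{-1}=0), until the denominator exceeds 68:
  i=0: a_0=1, p_0 = 1*1 + 0 = 1, q_0 = 1*0 + 1 = 1.
  i=1: a_1=2, p_1 = 2*1 + 1 = 3, q_1 = 2*1 + 0 = 2.
  i=2: a_2=26, p_2 = 26*3 + 1 = 79, q_2 = 26*2 + 1 = 53.
  i=3: a_3=2, p_3 = 2*79 + 3 = 161, q_3 = 2*53 + 2 = 108.
q_3 = 108 > 68, so the last convergent with denominator <= 68 is p_2/q_2 = 79/53.
The closest fraction with denominator <= 68 is either p_2/q_2 or the intermediate fraction (k*p_2 + p_1)/(k*q_2 + q_1) with the largest k >= 1 whose denominator stays <= 68; these approach x as k grows, and every other convergent or intermediate fraction in range is farther away.
Largest k: floor((68 - q_1)/q_2) = floor((68 - 2)/53) = 1.
That gives (1*79 + 3)/(1*53 + 2) = 82/55.
Compare the errors: |x - 79/53| = |562*53 - 79*377|/(377*53) = 3/19981, and |x - 82/55| = |562*55 - 82*377|/(377*55) = 4/20735.
Cross-multiplying, 3*20735 = 62205 < 79924 = 4*19981, so 3/19981 is smaller: the convergent 79/53 is closer to x than 82/55.

79/53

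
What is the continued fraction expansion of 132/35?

Run the Euclidean algorithm on 132 and 35; the successive quotients are the partial quotients a_0, a_1, ... (each step inverts the fractional part left over by the previous one):
  132 = 3*35 + 27, so a_0 = 3.
  35 = 1*27 + 8, so a_1 = 1.
  27 = 3*8 + 3, so a_2 = 3.
  8 = 2*3 + 2, so a_3 = 2.
  3 = 1*2 + 1, so a_4 = 1.
  2 = 2*1 + 0, so a_5 = 2.
The remainder reaches 0 after 6 divisions, so the expansion has 6 partial quotients, read off in order.

[3; 1, 3, 2, 1, 2]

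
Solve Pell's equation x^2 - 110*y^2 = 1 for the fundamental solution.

(x, y) = (21, 2)

First expand sqrt(110) as a continued fraction. With x_i = (sqrt(110) + m_i)/d_i and (m_0, d_0) = (0, 1): a_0 = floor(sqrt(110)) = 10, since 10^2 = 100 <= 110 < 121 = 11^2.
Iterate m_{i+1} = d_i*a_i - m_i, d_{i+1} = (110 - m_{i+1}^2)/d_i, a_{i+1} = floor((a_0 + m_{i+1})/d_{i+1}):
  m_1 = 1*10 - 0 = 10, d_1 = (110 - 10^2)/1 = 10/1 = 10, a_1 = floor((10 + 10)/10) = 2.
  m_2 = 10*2 - 10 = 10, d_2 = (110 - 10^2)/10 = 10/10 = 1, a_2 = floor((10 + 10)/1) = 20.
  m_3 = 1*20 - 10 = 10, d_3 = (110 - 10^2)/1 = 10/1 = 10: (m_3, d_3) = (m_1, d_1) = (10, 10), so from here the quotients repeat a_1, a_2; the period length is 2.
So sqrt(110) = [10; (2, 20)] with period length k = 2.
k is even, so the fundamental solution of x^2 - 110y^2 = 1 is (p_{k-1}, q_{k-1}) = (p_1, q_1); compute convergents through index 1.
Convergents (p_i = a_i*p_{i-1} + p_{i-2}, q_i = a_i*q_{i-1} + q_{i-2} with p_{-2}=0, p_{-1}=1, q_{-2}=1, q_{-1}=0):
  i=0: a_0=10, p_0 = 10*1 + 0 = 10, q_0 = 10*0 + 1 = 1.
  i=1: a_1=2, p_1 = 2*10 + 1 = 21, q_1 = 2*1 + 0 = 2.
Check: 21^2 - 110*2^2 = 441 - 440 = 1, so (x, y) = (21, 2) solves the equation, and by the theorem it is the least positive solution.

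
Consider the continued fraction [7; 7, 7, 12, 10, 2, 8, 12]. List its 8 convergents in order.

7/1, 50/7, 357/50, 4334/607, 43697/6120, 91728/12847, 777521/108896, 9421980/1319599

Using the convergent recurrence p_i = a_i*p_{i-1} + p_{i-2}, q_i = a_i*q_{i-1} + q_{i-2} with p_{-2}=0, p_{-1}=1, q_{-2}=1, q_{-1}=0:
  i=0: a_0=7, p_0 = 7*1 + 0 = 7, q_0 = 7*0 + 1 = 1.
  i=1: a_1=7, p_1 = 7*7 + 1 = 50, q_1 = 7*1 + 0 = 7.
  i=2: a_2=7, p_2 = 7*50 + 7 = 357, q_2 = 7*7 + 1 = 50.
  i=3: a_3=12, p_3 = 12*357 + 50 = 4334, q_3 = 12*50 + 7 = 607.
  i=4: a_4=10, p_4 = 10*4334 + 357 = 43697, q_4 = 10*607 + 50 = 6120.
  i=5: a_5=2, p_5 = 2*43697 + 4334 = 91728, q_5 = 2*6120 + 607 = 12847.
  i=6: a_6=8, p_6 = 8*91728 + 43697 = 777521, q_6 = 8*12847 + 6120 = 108896.
  i=7: a_7=12, p_7 = 12*777521 + 91728 = 9421980, q_7 = 12*108896 + 12847 = 1319599.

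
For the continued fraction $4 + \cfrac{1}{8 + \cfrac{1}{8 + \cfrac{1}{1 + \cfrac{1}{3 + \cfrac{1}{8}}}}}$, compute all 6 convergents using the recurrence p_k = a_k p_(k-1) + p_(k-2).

Using the convergent recurrence p_i = a_i*p_{i-1} + p_{i-2}, q_i = a_i*q_{i-1} + q_{i-2} with p_{-2}=0, p_{-1}=1, q_{-2}=1, q_{-1}=0:
  i=0: a_0=4, p_0 = 4*1 + 0 = 4, q_0 = 4*0 + 1 = 1.
  i=1: a_1=8, p_1 = 8*4 + 1 = 33, q_1 = 8*1 + 0 = 8.
  i=2: a_2=8, p_2 = 8*33 + 4 = 268, q_2 = 8*8 + 1 = 65.
  i=3: a_3=1, p_3 = 1*268 + 33 = 301, q_3 = 1*65 + 8 = 73.
  i=4: a_4=3, p_4 = 3*301 + 268 = 1171, q_4 = 3*73 + 65 = 284.
  i=5: a_5=8, p_5 = 8*1171 + 301 = 9669, q_5 = 8*284 + 73 = 2345.

4/1, 33/8, 268/65, 301/73, 1171/284, 9669/2345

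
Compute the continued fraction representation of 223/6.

Run the Euclidean algorithm on 223 and 6; the successive quotients are the partial quotients a_0, a_1, ... (each step inverts the fractional part left over by the previous one):
  223 = 37*6 + 1, so a_0 = 37.
  6 = 6*1 + 0, so a_1 = 6.
The remainder reaches 0 after 2 divisions, so the expansion has 2 partial quotients, read off in order.

[37; 6]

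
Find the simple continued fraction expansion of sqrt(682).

[26; (8, 1, 2, 5, 2, 5, 2, 1, 8, 52)]

Write x_i = (sqrt(682) + m_i)/d_i with (m_0, d_0) = (0, 1). a_0 = floor(sqrt(682)) = 26, since 26^2 = 676 <= 682 < 729 = 27^2.
Iterate m_{i+1} = d_i*a_i - m_i, d_{i+1} = (682 - m_{i+1}^2)/d_i, a_{i+1} = floor((a_0 + m_{i+1})/d_{i+1}):
  m_1 = 1*26 - 0 = 26, d_1 = (682 - 26^2)/1 = 6/1 = 6, a_1 = floor((26 + 26)/6) = 8.
  m_2 = 6*8 - 26 = 22, d_2 = (682 - 22^2)/6 = 198/6 = 33, a_2 = floor((26 + 22)/33) = 1.
  m_3 = 33*1 - 22 = 11, d_3 = (682 - 11^2)/33 = 561/33 = 17, a_3 = floor((26 + 11)/17) = 2.
  m_4 = 17*2 - 11 = 23, d_4 = (682 - 23^2)/17 = 153/17 = 9, a_4 = floor((26 + 23)/9) = 5.
  m_5 = 9*5 - 23 = 22, d_5 = (682 - 22^2)/9 = 198/9 = 22, a_5 = floor((26 + 22)/22) = 2.
  m_6 = 22*2 - 22 = 22, d_6 = (682 - 22^2)/22 = 198/22 = 9, a_6 = floor((26 + 22)/9) = 5.
  m_7 = 9*5 - 22 = 23, d_7 = (682 - 23^2)/9 = 153/9 = 17, a_7 = floor((26 + 23)/17) = 2.
  m_8 = 17*2 - 23 = 11, d_8 = (682 - 11^2)/17 = 561/17 = 33, a_8 = floor((26 + 11)/33) = 1.
  m_9 = 33*1 - 11 = 22, d_9 = (682 - 22^2)/33 = 198/33 = 6, a_9 = floor((26 + 22)/6) = 8.
  m_10 = 6*8 - 22 = 26, d_10 = (682 - 26^2)/6 = 6/6 = 1, a_10 = floor((26 + 26)/1) = 52.
  m_11 = 1*52 - 26 = 26, d_11 = (682 - 26^2)/1 = 6/1 = 6: (m_11, d_11) = (m_1, d_1) = (26, 6), so from here the quotients repeat a_1, ..., a_10; the period length is 10.
Hence the expansion of sqrt(682) is a_0 = 26 followed by the repeating block 8, 1, 2, 5, 2, 5, 2, 1, 8, 52 (period 10).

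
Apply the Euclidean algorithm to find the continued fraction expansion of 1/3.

Run the Euclidean algorithm on 1 and 3; the successive quotients are the partial quotients a_0, a_1, ... (each step inverts the fractional part left over by the previous one):
  1 = 0*3 + 1, so a_0 = 0.
  3 = 3*1 + 0, so a_1 = 3.
The remainder reaches 0 after 2 divisions, so the expansion has 2 partial quotients, read off in order.

[0; 3]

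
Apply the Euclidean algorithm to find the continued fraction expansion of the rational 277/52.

[5; 3, 17]

Run the Euclidean algorithm on 277 and 52; the successive quotients are the partial quotients a_0, a_1, ... (each step inverts the fractional part left over by the previous one):
  277 = 5*52 + 17, so a_0 = 5.
  52 = 3*17 + 1, so a_1 = 3.
  17 = 17*1 + 0, so a_2 = 17.
The remainder reaches 0 after 3 divisions, so the expansion has 3 partial quotients, read off in order.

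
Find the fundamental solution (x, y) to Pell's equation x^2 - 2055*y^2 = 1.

(x, y) = (136, 3)

First expand sqrt(2055) as a continued fraction. With x_i = (sqrt(2055) + m_i)/d_i and (m_0, d_0) = (0, 1): a_0 = floor(sqrt(2055)) = 45, since 45^2 = 2025 <= 2055 < 2116 = 46^2.
Iterate m_{i+1} = d_i*a_i - m_i, d_{i+1} = (2055 - m_{i+1}^2)/d_i, a_{i+1} = floor((a_0 + m_{i+1})/d_{i+1}):
  m_1 = 1*45 - 0 = 45, d_1 = (2055 - 45^2)/1 = 30/1 = 30, a_1 = floor((45 + 45)/30) = 3.
  m_2 = 30*3 - 45 = 45, d_2 = (2055 - 45^2)/30 = 30/30 = 1, a_2 = floor((45 + 45)/1) = 90.
  m_3 = 1*90 - 45 = 45, d_3 = (2055 - 45^2)/1 = 30/1 = 30: (m_3, d_3) = (m_1, d_1) = (45, 30), so from here the quotients repeat a_1, a_2; the period length is 2.
So sqrt(2055) = [45; (3, 90)] with period length k = 2.
k is even, so the fundamental solution of x^2 - 2055y^2 = 1 is (p_{k-1}, q_{k-1}) = (p_1, q_1); compute convergents through index 1.
Convergents (p_i = a_i*p_{i-1} + p_{i-2}, q_i = a_i*q_{i-1} + q_{i-2} with p_{-2}=0, p_{-1}=1, q_{-2}=1, q_{-1}=0):
  i=0: a_0=45, p_0 = 45*1 + 0 = 45, q_0 = 45*0 + 1 = 1.
  i=1: a_1=3, p_1 = 3*45 + 1 = 136, q_1 = 3*1 + 0 = 3.
Check: 136^2 - 2055*3^2 = 18496 - 18495 = 1, so (x, y) = (136, 3) solves the equation, and by the theorem it is the least positive solution.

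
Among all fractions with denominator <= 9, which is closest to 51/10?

46/9

Expand x = 51/10 as a continued fraction with the Euclidean algorithm:
  51 = 5*10 + 1, so a_0 = 5.
  10 = 10*1 + 0, so a_1 = 10.
so x = [5; 10].
Convergents (p_i = a_i*p_{i-1} + p_{i-2}, q_i = a_i*q_{i-1} + q_{i-2} with p_{-2}=0, p_{-1}=1, q_{-2}=1, q_{-1}=0), until the denominator exceeds 9:
  i=0: a_0=5, p_0 = 5*1 + 0 = 5, q_0 = 5*0 + 1 = 1.
  i=1: a_1=10, p_1 = 10*5 + 1 = 51, q_1 = 10*1 + 0 = 10.
q_1 = 10 > 9, so the last convergent with denominator <= 9 is p_0/q_0 = 5/1.
The closest fraction with denominator <= 9 is either p_0/q_0 or the intermediate fraction (k*p_0 + p_{-1})/(k*q_0 + q_{-1}) with the largest k >= 1 whose denominator stays <= 9; these approach x as k grows, and every other convergent or intermediate fraction in range is farther away.
Largest k: floor((9 - q_{-1})/q_0) = floor((9 - 0)/1) = 9 (using the seeds p_{-1} = 1, q_{-1} = 0).
That gives (9*5 + 1)/(9*1 + 0) = 46/9.
Compare the errors: |x - 5/1| = |51*1 - 5*10|/(10*1) = 1/10, and |x - 46/9| = |51*9 - 46*10|/(10*9) = 1/90.
Cross-multiplying, 1*10 = 10 < 90 = 1*90, so 1/90 is smaller: the intermediate fraction 46/9 is closer to x than 5/1.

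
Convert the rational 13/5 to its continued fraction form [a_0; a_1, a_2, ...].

Run the Euclidean algorithm on 13 and 5; the successive quotients are the partial quotients a_0, a_1, ... (each step inverts the fractional part left over by the previous one):
  13 = 2*5 + 3, so a_0 = 2.
  5 = 1*3 + 2, so a_1 = 1.
  3 = 1*2 + 1, so a_2 = 1.
  2 = 2*1 + 0, so a_3 = 2.
The remainder reaches 0 after 4 divisions, so the expansion has 4 partial quotients, read off in order.

[2; 1, 1, 2]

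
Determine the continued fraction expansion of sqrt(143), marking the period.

[11; (1, 22)]

Write x_i = (sqrt(143) + m_i)/d_i with (m_0, d_0) = (0, 1). a_0 = floor(sqrt(143)) = 11, since 11^2 = 121 <= 143 < 144 = 12^2.
Iterate m_{i+1} = d_i*a_i - m_i, d_{i+1} = (143 - m_{i+1}^2)/d_i, a_{i+1} = floor((a_0 + m_{i+1})/d_{i+1}):
  m_1 = 1*11 - 0 = 11, d_1 = (143 - 11^2)/1 = 22/1 = 22, a_1 = floor((11 + 11)/22) = 1.
  m_2 = 22*1 - 11 = 11, d_2 = (143 - 11^2)/22 = 22/22 = 1, a_2 = floor((11 + 11)/1) = 22.
  m_3 = 1*22 - 11 = 11, d_3 = (143 - 11^2)/1 = 22/1 = 22: (m_3, d_3) = (m_1, d_1) = (11, 22), so from here the quotients repeat a_1, a_2; the period length is 2.
Hence the expansion of sqrt(143) is a_0 = 11 followed by the repeating block 1, 22 (period 2).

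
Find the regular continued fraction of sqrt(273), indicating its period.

[16; (1, 1, 10, 1, 1, 32)]

Write x_i = (sqrt(273) + m_i)/d_i with (m_0, d_0) = (0, 1). a_0 = floor(sqrt(273)) = 16, since 16^2 = 256 <= 273 < 289 = 17^2.
Iterate m_{i+1} = d_i*a_i - m_i, d_{i+1} = (273 - m_{i+1}^2)/d_i, a_{i+1} = floor((a_0 + m_{i+1})/d_{i+1}):
  m_1 = 1*16 - 0 = 16, d_1 = (273 - 16^2)/1 = 17/1 = 17, a_1 = floor((16 + 16)/17) = 1.
  m_2 = 17*1 - 16 = 1, d_2 = (273 - 1^2)/17 = 272/17 = 16, a_2 = floor((16 + 1)/16) = 1.
  m_3 = 16*1 - 1 = 15, d_3 = (273 - 15^2)/16 = 48/16 = 3, a_3 = floor((16 + 15)/3) = 10.
  m_4 = 3*10 - 15 = 15, d_4 = (273 - 15^2)/3 = 48/3 = 16, a_4 = floor((16 + 15)/16) = 1.
  m_5 = 16*1 - 15 = 1, d_5 = (273 - 1^2)/16 = 272/16 = 17, a_5 = floor((16 + 1)/17) = 1.
  m_6 = 17*1 - 1 = 16, d_6 = (273 - 16^2)/17 = 17/17 = 1, a_6 = floor((16 + 16)/1) = 32.
  m_7 = 1*32 - 16 = 16, d_7 = (273 - 16^2)/1 = 17/1 = 17: (m_7, d_7) = (m_1, d_1) = (16, 17), so from here the quotients repeat a_1, ..., a_6; the period length is 6.
Hence the expansion of sqrt(273) is a_0 = 16 followed by the repeating block 1, 1, 10, 1, 1, 32 (period 6).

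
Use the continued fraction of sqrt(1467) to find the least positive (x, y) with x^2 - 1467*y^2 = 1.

First expand sqrt(1467) as a continued fraction. With x_i = (sqrt(1467) + m_i)/d_i and (m_0, d_0) = (0, 1): a_0 = floor(sqrt(1467)) = 38, since 38^2 = 1444 <= 1467 < 1521 = 39^2.
Iterate m_{i+1} = d_i*a_i - m_i, d_{i+1} = (1467 - m_{i+1}^2)/d_i, a_{i+1} = floor((a_0 + m_{i+1})/d_{i+1}):
  m_1 = 1*38 - 0 = 38, d_1 = (1467 - 38^2)/1 = 23/1 = 23, a_1 = floor((38 + 38)/23) = 3.
  m_2 = 23*3 - 38 = 31, d_2 = (1467 - 31^2)/23 = 506/23 = 22, a_2 = floor((38 + 31)/22) = 3.
  m_3 = 22*3 - 31 = 35, d_3 = (1467 - 35^2)/22 = 242/22 = 11, a_3 = floor((38 + 35)/11) = 6.
  m_4 = 11*6 - 35 = 31, d_4 = (1467 - 31^2)/11 = 506/11 = 46, a_4 = floor((38 + 31)/46) = 1.
  m_5 = 46*1 - 31 = 15, d_5 = (1467 - 15^2)/46 = 1242/46 = 27, a_5 = floor((38 + 15)/27) = 1.
  m_6 = 27*1 - 15 = 12, d_6 = (1467 - 12^2)/27 = 1323/27 = 49, a_6 = floor((38 + 12)/49) = 1.
  m_7 = 49*1 - 12 = 37, d_7 = (1467 - 37^2)/49 = 98/49 = 2, a_7 = floor((38 + 37)/2) = 37.
  m_8 = 2*37 - 37 = 37, d_8 = (1467 - 37^2)/2 = 98/2 = 49, a_8 = floor((38 + 37)/49) = 1.
  m_9 = 49*1 - 37 = 12, d_9 = (1467 - 12^2)/49 = 1323/49 = 27, a_9 = floor((38 + 12)/27) = 1.
  m_10 = 27*1 - 12 = 15, d_10 = (1467 - 15^2)/27 = 1242/27 = 46, a_10 = floor((38 + 15)/46) = 1.
  m_11 = 46*1 - 15 = 31, d_11 = (1467 - 31^2)/46 = 506/46 = 11, a_11 = floor((38 + 31)/11) = 6.
  m_12 = 11*6 - 31 = 35, d_12 = (1467 - 35^2)/11 = 242/11 = 22, a_12 = floor((38 + 35)/22) = 3.
  m_13 = 22*3 - 35 = 31, d_13 = (1467 - 31^2)/22 = 506/22 = 23, a_13 = floor((38 + 31)/23) = 3.
  m_14 = 23*3 - 31 = 38, d_14 = (1467 - 38^2)/23 = 23/23 = 1, a_14 = floor((38 + 38)/1) = 76.
  m_15 = 1*76 - 38 = 38, d_15 = (1467 - 38^2)/1 = 23/1 = 23: (m_15, d_15) = (m_1, d_1) = (38, 23), so from here the quotients repeat a_1, ..., a_14; the period length is 14.
So sqrt(1467) = [38; (3, 3, 6, 1, 1, 1, 37, 1, 1, 1, 6, 3, 3, 76)] with period length k = 14.
k is even, so the fundamental solution of x^2 - 1467y^2 = 1 is (p_{k-1}, q_{k-1}) = (p_13, q_13); compute convergents through index 13.
Convergents (p_i = a_i*p_{i-1} + p_{i-2}, q_i = a_i*q_{i-1} + q_{i-2} with p_{-2}=0, p_{-1}=1, q_{-2}=1, q_{-1}=0):
  i=0: a_0=38, p_0 = 38*1 + 0 = 38, q_0 = 38*0 + 1 = 1.
  i=1: a_1=3, p_1 = 3*38 + 1 = 115, q_1 = 3*1 + 0 = 3.
  i=2: a_2=3, p_2 = 3*115 + 38 = 383, q_2 = 3*3 + 1 = 10.
  i=3: a_3=6, p_3 = 6*383 + 115 = 2413, q_3 = 6*10 + 3 = 63.
  i=4: a_4=1, p_4 = 1*2413 + 383 = 2796, q_4 = 1*63 + 10 = 73.
  i=5: a_5=1, p_5 = 1*2796 + 2413 = 5209, q_5 = 1*73 + 63 = 136.
  i=6: a_6=1, p_6 = 1*5209 + 2796 = 8005, q_6 = 1*136 + 73 = 209.
  i=7: a_7=37, p_7 = 37*8005 + 5209 = 301394, q_7 = 37*209 + 136 = 7869.
  i=8: a_8=1, p_8 = 1*301394 + 8005 = 309399, q_8 = 1*7869 + 209 = 8078.
  i=9: a_9=1, p_9 = 1*309399 + 301394 = 610793, q_9 = 1*8078 + 7869 = 15947.
  i=10: a_10=1, p_10 = 1*610793 + 309399 = 920192, q_10 = 1*15947 + 8078 = 24025.
  i=11: a_11=6, p_11 = 6*920192 + 610793 = 6131945, q_11 = 6*24025 + 15947 = 160097.
  i=12: a_12=3, p_12 = 3*6131945 + 920192 = 19316027, q_12 = 3*160097 + 24025 = 504316.
  i=13: a_13=3, p_13 = 3*19316027 + 6131945 = 64080026, q_13 = 3*504316 + 160097 = 1673045.
Check: 64080026^2 - 1467*1673045^2 = 4106249732160676 - 4106249732160675 = 1, so (x, y) = (64080026, 1673045) solves the equation, and by the theorem it is the least positive solution.

(x, y) = (64080026, 1673045)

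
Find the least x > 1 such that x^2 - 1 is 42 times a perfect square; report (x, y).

(x, y) = (13, 2)

First expand sqrt(42) as a continued fraction. With x_i = (sqrt(42) + m_i)/d_i and (m_0, d_0) = (0, 1): a_0 = floor(sqrt(42)) = 6, since 6^2 = 36 <= 42 < 49 = 7^2.
Iterate m_{i+1} = d_i*a_i - m_i, d_{i+1} = (42 - m_{i+1}^2)/d_i, a_{i+1} = floor((a_0 + m_{i+1})/d_{i+1}):
  m_1 = 1*6 - 0 = 6, d_1 = (42 - 6^2)/1 = 6/1 = 6, a_1 = floor((6 + 6)/6) = 2.
  m_2 = 6*2 - 6 = 6, d_2 = (42 - 6^2)/6 = 6/6 = 1, a_2 = floor((6 + 6)/1) = 12.
  m_3 = 1*12 - 6 = 6, d_3 = (42 - 6^2)/1 = 6/1 = 6: (m_3, d_3) = (m_1, d_1) = (6, 6), so from here the quotients repeat a_1, a_2; the period length is 2.
So sqrt(42) = [6; (2, 12)] with period length k = 2.
k is even, so the fundamental solution of x^2 - 42y^2 = 1 is (p_{k-1}, q_{k-1}) = (p_1, q_1); compute convergents through index 1.
Convergents (p_i = a_i*p_{i-1} + p_{i-2}, q_i = a_i*q_{i-1} + q_{i-2} with p_{-2}=0, p_{-1}=1, q_{-2}=1, q_{-1}=0):
  i=0: a_0=6, p_0 = 6*1 + 0 = 6, q_0 = 6*0 + 1 = 1.
  i=1: a_1=2, p_1 = 2*6 + 1 = 13, q_1 = 2*1 + 0 = 2.
Check: 13^2 - 42*2^2 = 169 - 168 = 1, so (x, y) = (13, 2) solves the equation, and by the theorem it is the least positive solution.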